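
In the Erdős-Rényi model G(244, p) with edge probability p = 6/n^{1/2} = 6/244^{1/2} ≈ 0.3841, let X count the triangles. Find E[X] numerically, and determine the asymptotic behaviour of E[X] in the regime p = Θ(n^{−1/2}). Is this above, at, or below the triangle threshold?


Number of potential triangles: C(244, 3) = 2391444.
Each occurs with probability p³ ≈ (0.3841)³ ≈ 5.667206e-02.
By linearity: E[X] = C(244, 3)·p³ ≈ 2391444 · 5.667206e-02 ≈ 135528.0617.
Since α = 1/2 < 1, p = c/n^{1/2} ≫ 1/n is above the triangle threshold p ~ 1/n. Asymptotically E[X] ~ (c³/6)·n^{3(1−α)} = (6³/6)·n^{1.5} → ∞; triangles are abundant w.h.p.

E[X] ≈ 135528.0617; in regime p = Θ(1/n^{1/2}) E[X] diverges (above the triangle threshold p ~ 1/n).


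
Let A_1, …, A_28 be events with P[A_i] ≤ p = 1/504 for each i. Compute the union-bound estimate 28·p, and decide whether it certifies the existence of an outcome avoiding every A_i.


Union bound: P[∪_{i=1}^{28} A_i] ≤ Σ_i P[A_i] ≤ 28·p = 28·(1/504) = 1/18.
Numerically: 1/18 ≈ 0.05556.
Is 1/18 < 1? YES.
Since P[∪ A_i] ≤ 1/18 < 1, the complement has P[∩ A_i^c] ≥ 1 − 1/18 = 17/18 > 0, so some outcome avoids every A_i.

28·p = 1/18 ≈ 0.05556; existence CERTIFIED by the union bound.


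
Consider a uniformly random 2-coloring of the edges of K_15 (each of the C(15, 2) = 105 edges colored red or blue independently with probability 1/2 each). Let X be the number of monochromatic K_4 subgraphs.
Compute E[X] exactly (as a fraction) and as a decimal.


Let X = Σ_S X_S over the C(15, 4) = 1365 subsets S of size 4, where X_S = 1 if the K_4 on S is monochromatic.
For a fixed S, the K_4 on S has C(4, 2) = 6 edges. P[all 6 edges red] = (1/2)^6, and likewise for blue, so P[monochromatic] = 2·(1/2)^6 = 2^{1 − 6} = 1/32.
Summing: E[X] = C(15, 4) · 2^{1 − 6} = 1365 · 1/32 = 1365/32.
Numerically: E[X] ≈ 42.656.

E[X] = C(15,4)·2^(1−C(4,2)) = 1365/32 ≈ 42.656.


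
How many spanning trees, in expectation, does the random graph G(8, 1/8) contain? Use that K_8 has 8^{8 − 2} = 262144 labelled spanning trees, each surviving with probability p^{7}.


K_8 has 8^{8 − 2} = 262144 labelled spanning trees.
For each such spanning tree H, let X_H = 1 if all 7 edges of H are present in G. Then P[X_H = 1] = p^{7} = (1/8)^{7} = 1/2097152.
By linearity: E[X] = Σ_H E[X_H] = 262144 · p^{7} = 262144 · 1/2097152 = 1/8.
Numerically: E[X] ≈ 0.125.

E[X] = 262144 · (1/8)^{7} = 1/8 ≈ 0.125.


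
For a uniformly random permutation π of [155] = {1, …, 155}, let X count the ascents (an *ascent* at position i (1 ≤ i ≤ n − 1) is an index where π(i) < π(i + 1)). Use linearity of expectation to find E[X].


Write X = Σ X_I over i = 1, …, 154, with X_I the indicator of one ascent.
There are 154 indicators.
For each fixed i, the pair (π(i), π(i+1)) is a uniformly random ordered pair of distinct values from {1, …, 155}; by symmetry P[π(i) < π(i+1)] = 1/2.
By linearity: E[X] = 154 · (1/2) = (155 − 1) · (1/2) = 77 ≈ 77.00000.

E[X] = 77 = 77.00000.


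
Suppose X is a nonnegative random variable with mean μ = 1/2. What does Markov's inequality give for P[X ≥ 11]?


μ = E[X] = 1/2, a = 11.
Markov: P[X ≥ 11] ≤ μ/a = (1/2)/11 = 1/22.
Numerically: ≈ 0.0455.
(Since a = 11 > μ = 0.5000, the bound 1/22 is < 1 and informative.)

P[X ≥ 11] ≤ 1/22 ≈ 0.0455.


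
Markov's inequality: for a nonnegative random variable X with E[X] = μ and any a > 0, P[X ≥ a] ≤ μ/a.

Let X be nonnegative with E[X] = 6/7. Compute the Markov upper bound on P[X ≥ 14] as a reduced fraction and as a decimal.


μ = E[X] = 6/7, a = 14.
Markov: P[X ≥ 14] ≤ μ/a = (6/7)/14 = 3/49.
Numerically: ≈ 0.061224.
(Since a = 14 > μ = 0.857143, the bound 3/49 is < 1 and informative.)

P[X ≥ 14] ≤ 3/49 ≈ 0.061224.


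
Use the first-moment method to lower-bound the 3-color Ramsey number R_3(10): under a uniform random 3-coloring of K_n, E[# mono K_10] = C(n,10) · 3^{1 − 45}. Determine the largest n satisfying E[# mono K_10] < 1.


We need C(n, 10) · 3^{1 − 45} < 1, i.e. C(n, 10) < 3^{45 − 1} = 984770902183611232881.
Check values of n near the boundary:
  n = 571: C(571, 10) = 937951290893172842001; 937951290893172842001 < 984770902183611232881? YES
  n = 572: C(572, 10) = 954640815642161682606; 954640815642161682606 < 984770902183611232881? YES
  n = 573: C(573, 10) = 971597135635805762226; 971597135635805762226 < 984770902183611232881? YES
  n = 574: C(574, 10) = 988824035203816502691; 988824035203816502691 < 984770902183611232881? NO
The largest n with C(n, 10) < 984770902183611232881 is n = 573 (where E[X] = 35985079097622435638/36472996377170786403 ≈ 0.98662). Hence R_3(10) > 573, i.e. R_3(10) ≥ 574.

Largest n = 573; hence R_3(10) > 573.


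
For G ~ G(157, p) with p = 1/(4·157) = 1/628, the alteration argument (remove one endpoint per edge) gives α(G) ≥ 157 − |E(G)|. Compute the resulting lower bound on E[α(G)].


E[|E(G)|] = C(157, 2)·p = 12246 · (1/628) = 39/2.
E[α(G)] ≥ n − E[|E(G)|] = 157 − 39/2 = 275/2.
Numerically: ≈ 137.5000.
(This is only a lower bound; the true E[α(G)] may be larger.)

E[α(G)] ≥ 275/2 ≈ 137.5000.


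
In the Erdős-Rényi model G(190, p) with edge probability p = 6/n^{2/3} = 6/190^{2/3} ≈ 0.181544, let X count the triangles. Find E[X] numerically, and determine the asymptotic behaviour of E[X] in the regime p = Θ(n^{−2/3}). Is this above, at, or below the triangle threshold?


Number of potential triangles: C(190, 3) = 1125180.
Each occurs with probability p³ ≈ (0.181544)³ ≈ 5.98337950e-03.
By linearity: E[X] = C(190, 3)·p³ ≈ 1125180 · 5.98337950e-03 ≈ 6732.378947.
Since α = 2/3 < 1, p = c/n^{2/3} ≫ 1/n is above the triangle threshold p ~ 1/n. Asymptotically E[X] ~ (c³/6)·n^{3(1−α)} = (6³/6)·n^{1} → ∞; triangles are abundant w.h.p.

E[X] ≈ 6732.378947; in regime p = Θ(1/n^{2/3}) E[X] diverges (above the triangle threshold p ~ 1/n).


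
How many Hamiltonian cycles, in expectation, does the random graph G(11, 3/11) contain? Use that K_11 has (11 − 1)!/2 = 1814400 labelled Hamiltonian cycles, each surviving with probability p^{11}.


K_11 has (11 − 1)!/2 = 1814400 labelled Hamiltonian cycles.
For each such Hamiltonian cycle H, let X_H = 1 if all 11 edges of H are present in G. Then P[X_H = 1] = p^{11} = (3/11)^{11} = 177147/285311670611.
By linearity of expectation: E[X] = Σ_H E[X_H] = 1814400 · p^{11} = 1814400 · 177147/285311670611 = 321415516800/285311670611.
Numerically: E[X] ≈ 1.1265.

E[X] = 1814400 · (3/11)^{11} = 321415516800/285311670611 ≈ 1.1265.


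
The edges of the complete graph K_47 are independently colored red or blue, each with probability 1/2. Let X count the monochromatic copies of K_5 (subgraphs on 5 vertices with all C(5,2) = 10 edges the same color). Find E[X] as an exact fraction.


Let X = Σ_S X_S over the C(47, 5) = 1533939 subsets S of size 5, where X_S = 1 if the K_5 on S is monochromatic.
For a fixed S, the K_5 on S has C(5, 2) = 10 edges. P[all 10 edges red] = (1/2)^10, and likewise for blue, so P[monochromatic] = 2·(1/2)^10 = 2^{1 − 10} = 1/512.
By linearity: E[X] = C(47, 5) · 2^{1 − 10} = 1533939 · 1/512 = 1533939/512.
Numerically: E[X] ≈ 2995.9746.

E[X] = C(47,5)·2^(1−C(5,2)) = 1533939/512 ≈ 2995.9746.


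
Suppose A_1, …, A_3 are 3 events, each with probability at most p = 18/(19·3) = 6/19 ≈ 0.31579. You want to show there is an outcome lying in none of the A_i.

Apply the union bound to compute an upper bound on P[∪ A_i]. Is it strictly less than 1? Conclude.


Union bound: P[∪_{i=1}^{3} A_i] ≤ Σ_i P[A_i] ≤ 3·p = 3·(6/19) = 18/19.
Numerically: 18/19 ≈ 0.94737.
Is 18/19 < 1? YES.
Since P[∪ A_i] ≤ 18/19 < 1, the complement has P[∩ A_i^c] ≥ 1 − 18/19 = 1/19 > 0, so some outcome avoids every A_i.

3·p = 18/19 ≈ 0.94737; existence CERTIFIED by the union bound.


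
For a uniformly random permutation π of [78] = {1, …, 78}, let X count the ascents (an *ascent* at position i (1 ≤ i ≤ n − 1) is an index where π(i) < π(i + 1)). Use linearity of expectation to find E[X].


Write X = Σ X_I over i = 1, …, 77, with X_I the indicator of one ascent.
There are 77 indicators.
For each fixed i, the pair (π(i), π(i+1)) is a uniformly random ordered pair of distinct values from {1, …, 78}; by symmetry P[π(i) < π(i+1)] = 1/2.
By linearity: E[X] = 77 · (1/2) = (78 − 1) · (1/2) = 77/2 ≈ 38.5000.

E[X] = 77/2 = 38.5000.


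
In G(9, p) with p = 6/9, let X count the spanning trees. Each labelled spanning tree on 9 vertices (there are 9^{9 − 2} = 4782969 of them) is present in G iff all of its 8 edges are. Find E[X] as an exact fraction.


K_9 has 9^{9 − 2} = 4782969 labelled spanning trees.
For each such spanning tree H, let X_H = 1 if all 8 edges of H are present in G. Then P[X_H = 1] = p^{8} = (2/3)^{8} = 256/6561.
By linearity: E[X] = Σ_H E[X_H] = 4782969 · p^{8} = 4782969 · 256/6561 = 186624.
Numerically: E[X] ≈ 1.87e+05.

E[X] = 4782969 · (2/3)^{8} = 186624 ≈ 1.87e+05.


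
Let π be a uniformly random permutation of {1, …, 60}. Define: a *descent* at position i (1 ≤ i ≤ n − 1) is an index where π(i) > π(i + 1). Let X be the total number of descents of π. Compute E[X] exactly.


Write X = Σ X_I over i = 1, …, 59, with X_I the indicator of one descent.
There are 59 indicators.
For each fixed i, the pair (π(i), π(i+1)) is a uniformly random ordered pair of distinct values from {1, …, 60}; by symmetry P[π(i) > π(i+1)] = 1/2.
By linearity: E[X] = 59 · (1/2) = (60 − 1) · (1/2) = 59/2 ≈ 29.50000.

E[X] = 59/2 = 29.50000.


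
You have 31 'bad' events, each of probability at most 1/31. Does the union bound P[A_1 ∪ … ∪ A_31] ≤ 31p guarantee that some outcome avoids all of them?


Union bound: P[∪_{i=1}^{31} A_i] ≤ Σ_i P[A_i] ≤ 31·p = 31·(1/31) = 1.
Numerically: 1 ≈ 1.000000.
Is 1 < 1? NO.
Since the bound 1 is ≥ 1, the union bound is uninformative here; it does NOT by itself certify existence.

31·p = 1 ≈ 1.000000; existence NOT certified by the union bound.


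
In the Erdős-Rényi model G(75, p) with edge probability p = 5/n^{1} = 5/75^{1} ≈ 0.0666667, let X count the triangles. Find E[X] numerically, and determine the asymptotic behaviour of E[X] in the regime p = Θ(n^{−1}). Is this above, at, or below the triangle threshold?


Number of potential triangles: C(75, 3) = 67525.
Each occurs with probability p³ ≈ (0.0666667)³ ≈ 2.96296296e-04.
By linearity: E[X] = C(75, 3)·p³ ≈ 67525 · 2.96296296e-04 ≈ 20.007407.
Here α = 1, so p = 5/n is exactly at the triangle threshold p ~ 1/n. Asymptotically E[X] → c³/6 = 5³/6 = 125/6 ≈ 20.833333, a bounded constant. In this regime the triangle count is asymptotically Poisson(c³/6).

E[X] ≈ 20.007407; in regime p = Θ(1/n^{1}) E[X] stays bounded (at the triangle threshold p ~ 1/n).


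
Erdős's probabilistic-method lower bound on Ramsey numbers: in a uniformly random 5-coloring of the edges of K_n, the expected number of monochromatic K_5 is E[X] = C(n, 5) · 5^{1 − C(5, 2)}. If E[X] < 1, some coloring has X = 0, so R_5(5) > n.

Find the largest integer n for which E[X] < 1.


We need C(n, 5) · 5^{1 − 10} < 1, i.e. C(n, 5) < 5^{10 − 1} = 1953125.
Check values of n near the boundary:
  n = 43: C(43, 5) = 962598; 962598 < 1953125? YES
  n = 44: C(44, 5) = 1086008; 1086008 < 1953125? YES
  n = 45: C(45, 5) = 1221759; 1221759 < 1953125? YES
  n = 46: C(46, 5) = 1370754; 1370754 < 1953125? YES
  n = 47: C(47, 5) = 1533939; 1533939 < 1953125? YES
  n = 48: C(48, 5) = 1712304; 1712304 < 1953125? YES
  n = 49: C(49, 5) = 1906884; 1906884 < 1953125? YES
  n = 50: C(50, 5) = 2118760; 2118760 < 1953125? NO
  n = 51: C(51, 5) = 2349060; 2349060 < 1953125? NO
  n = 52: C(52, 5) = 2598960; 2598960 < 1953125? NO
The largest n with C(n, 5) < 1953125 is n = 49 (where E[X] = 1906884/1953125 ≈ 0.9763246). Hence R_5(5) > 49, i.e. R_5(5) ≥ 50.

Largest n = 49; hence R_5(5) > 49.


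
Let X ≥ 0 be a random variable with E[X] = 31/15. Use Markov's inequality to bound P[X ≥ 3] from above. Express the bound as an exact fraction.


μ = E[X] = 31/15, a = 3.
Markov: P[X ≥ 3] ≤ μ/a = (31/15)/3 = 31/45.
Numerically: ≈ 0.688889.
(Since a = 3 > μ = 2.066667, the bound 31/45 is < 1 and informative.)

P[X ≥ 3] ≤ 31/45 ≈ 0.688889.


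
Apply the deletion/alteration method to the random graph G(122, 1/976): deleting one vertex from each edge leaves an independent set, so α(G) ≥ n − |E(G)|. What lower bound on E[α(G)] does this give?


E[|E(G)|] = C(122, 2)·p = 7381 · (1/976) = 121/16.
E[α(G)] ≥ n − E[|E(G)|] = 122 − 121/16 = 1831/16.
Numerically: ≈ 114.4375.
(This is only a lower bound; the true E[α(G)] may be larger.)

E[α(G)] ≥ 1831/16 ≈ 114.4375.


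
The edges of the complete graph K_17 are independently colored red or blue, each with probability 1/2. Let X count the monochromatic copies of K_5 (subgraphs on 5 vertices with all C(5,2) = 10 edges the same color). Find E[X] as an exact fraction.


Let X = Σ_S X_S over the C(17, 5) = 6188 subsets S of size 5, where X_S = 1 if the K_5 on S is monochromatic.
For a fixed S, the K_5 on S has C(5, 2) = 10 edges. P[all 10 edges red] = (1/2)^10, and likewise for blue, so P[monochromatic] = 2·(1/2)^10 = 2^{1 − 10} = 1/512.
By linearity of expectation: E[X] = C(17, 5) · 2^{1 − 10} = 6188 · 1/512 = 1547/128.
Numerically: E[X] ≈ 12.085938.

E[X] = C(17,5)·2^(1−C(5,2)) = 1547/128 ≈ 12.085938.


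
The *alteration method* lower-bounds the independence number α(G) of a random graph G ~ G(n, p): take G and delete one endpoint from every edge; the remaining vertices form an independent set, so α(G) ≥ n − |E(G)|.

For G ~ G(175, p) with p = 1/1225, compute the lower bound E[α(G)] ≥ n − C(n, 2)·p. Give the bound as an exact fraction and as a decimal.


E[|E(G)|] = C(175, 2)·p = 15225 · (1/1225) = 87/7.
E[α(G)] ≥ n − E[|E(G)|] = 175 − 87/7 = 1138/7.
Numerically: ≈ 162.571.
(This is only a lower bound; the true E[α(G)] may be larger.)

E[α(G)] ≥ 1138/7 ≈ 162.571.


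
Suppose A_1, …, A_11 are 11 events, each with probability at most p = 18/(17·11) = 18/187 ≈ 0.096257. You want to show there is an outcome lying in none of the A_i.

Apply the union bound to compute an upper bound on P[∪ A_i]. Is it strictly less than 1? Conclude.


Union bound: P[∪_{i=1}^{11} A_i] ≤ Σ_i P[A_i] ≤ 11·p = 11·(18/187) = 18/17.
Numerically: 18/17 ≈ 1.058824.
Is 18/17 < 1? NO.
Since the bound 18/17 is ≥ 1, the union bound is uninformative here; it does NOT by itself certify existence.

11·p = 18/17 ≈ 1.058824; existence NOT certified by the union bound.


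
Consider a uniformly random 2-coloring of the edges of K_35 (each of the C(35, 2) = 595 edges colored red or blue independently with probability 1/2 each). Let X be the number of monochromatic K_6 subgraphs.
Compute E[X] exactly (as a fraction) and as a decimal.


Let X = Σ_S X_S over the C(35, 6) = 1623160 subsets S of size 6, where X_S = 1 if the K_6 on S is monochromatic.
For a fixed S, the K_6 on S has C(6, 2) = 15 edges. P[all 15 edges red] = (1/2)^15, and likewise for blue, so P[monochromatic] = 2·(1/2)^15 = 2^{1 − 15} = 1/16384.
By linearity of expectation: E[X] = C(35, 6) · 2^{1 − 15} = 1623160 · 1/16384 = 202895/2048.
Numerically: E[X] ≈ 99.070.

E[X] = C(35,6)·2^(1−C(6,2)) = 202895/2048 ≈ 99.070.


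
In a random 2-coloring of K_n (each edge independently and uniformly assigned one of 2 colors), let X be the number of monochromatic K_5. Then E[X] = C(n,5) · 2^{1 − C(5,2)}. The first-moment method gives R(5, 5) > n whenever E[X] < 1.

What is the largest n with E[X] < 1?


We need C(n, 5) · 2^{1 − 10} < 1, i.e. C(n, 5) < 2^{10 − 1} = 512.
Check values of n near the boundary:
  n = 8: C(8, 5) = 56; 56 < 512? YES
  n = 9: C(9, 5) = 126; 126 < 512? YES
  n = 10: C(10, 5) = 252; 252 < 512? YES
  n = 11: C(11, 5) = 462; 462 < 512? YES
  n = 12: C(12, 5) = 792; 792 < 512? NO
  n = 13: C(13, 5) = 1287; 1287 < 512? NO
  n = 14: C(14, 5) = 2002; 2002 < 512? NO
The largest n with C(n, 5) < 512 is n = 11 (where E[X] = 231/256 ≈ 0.902). Hence R(5, 5) > 11, i.e. R(5, 5) ≥ 12.

Largest n = 11; hence R(5, 5) > 11.


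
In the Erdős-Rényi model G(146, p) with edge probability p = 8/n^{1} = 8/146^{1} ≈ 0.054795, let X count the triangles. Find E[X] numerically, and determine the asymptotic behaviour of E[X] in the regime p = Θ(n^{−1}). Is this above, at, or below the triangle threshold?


Number of potential triangles: C(146, 3) = 508080.
Each occurs with probability p³ ≈ (0.054795)³ ≈ 1.6451723e-04.
By linearity: E[X] = C(146, 3)·p³ ≈ 508080 · 1.6451723e-04 ≈ 83.58792.
Here α = 1, so p = 8/n is exactly at the triangle threshold p ~ 1/n. Asymptotically E[X] → c³/6 = 8³/6 = 256/3 ≈ 85.33333, a bounded constant. In this regime the triangle count is asymptotically Poisson(c³/6).

E[X] ≈ 83.58792; in regime p = Θ(1/n^{1}) E[X] stays bounded (at the triangle threshold p ~ 1/n).


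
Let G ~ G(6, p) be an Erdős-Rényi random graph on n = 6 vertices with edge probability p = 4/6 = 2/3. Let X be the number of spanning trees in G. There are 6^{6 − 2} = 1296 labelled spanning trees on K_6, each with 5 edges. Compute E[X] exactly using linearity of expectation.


K_6 has 6^{6 − 2} = 1296 labelled spanning trees.
For each such spanning tree H, let X_H = 1 if all 5 edges of H are present in G. Then P[X_H = 1] = p^{5} = (2/3)^{5} = 32/243.
Summing the indicators: E[X] = Σ_H E[X_H] = 1296 · p^{5} = 1296 · 32/243 = 512/3.
Numerically: E[X] ≈ 170.667.

E[X] = 1296 · (2/3)^{5} = 512/3 ≈ 170.667.


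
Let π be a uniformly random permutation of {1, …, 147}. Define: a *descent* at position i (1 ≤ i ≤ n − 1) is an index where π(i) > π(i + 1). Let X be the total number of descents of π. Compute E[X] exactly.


Write X = Σ X_I over i = 1, …, 146, with X_I the indicator of one descent.
There are 146 indicators.
For each fixed i, the pair (π(i), π(i+1)) is a uniformly random ordered pair of distinct values from {1, …, 147}; by symmetry P[π(i) > π(i+1)] = 1/2.
By linearity: E[X] = 146 · (1/2) = (147 − 1) · (1/2) = 73 ≈ 73.000000.

E[X] = 73 = 73.000000.


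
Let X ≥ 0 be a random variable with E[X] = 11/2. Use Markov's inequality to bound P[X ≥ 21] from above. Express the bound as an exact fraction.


μ = E[X] = 11/2, a = 21.
Markov: P[X ≥ 21] ≤ μ/a = (11/2)/21 = 11/42.
Numerically: ≈ 0.26190.
(Since a = 21 > μ = 5.50000, the bound 11/42 is < 1 and informative.)

P[X ≥ 21] ≤ 11/42 ≈ 0.26190.


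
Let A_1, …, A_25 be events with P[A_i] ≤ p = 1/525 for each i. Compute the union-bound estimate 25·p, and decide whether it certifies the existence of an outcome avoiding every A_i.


Union bound: P[∪_{i=1}^{25} A_i] ≤ Σ_i P[A_i] ≤ 25·p = 25·(1/525) = 1/21.
Numerically: 1/21 ≈ 0.04762.
Is 1/21 < 1? YES.
Since P[∪ A_i] ≤ 1/21 < 1, the complement has P[∩ A_i^c] ≥ 1 − 1/21 = 20/21 > 0, so some outcome avoids every A_i.

25·p = 1/21 ≈ 0.04762; existence CERTIFIED by the union bound.


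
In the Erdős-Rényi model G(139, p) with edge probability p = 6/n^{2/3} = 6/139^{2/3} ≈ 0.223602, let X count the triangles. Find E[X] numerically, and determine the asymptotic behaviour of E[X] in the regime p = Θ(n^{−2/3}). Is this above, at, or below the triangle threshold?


Number of potential triangles: C(139, 3) = 437989.
Each occurs with probability p³ ≈ (0.223602)³ ≈ 1.11795456e-02.
By linearity: E[X] = C(139, 3)·p³ ≈ 437989 · 1.11795456e-02 ≈ 4896.517986.
Since α = 2/3 < 1, p = c/n^{2/3} ≫ 1/n is above the triangle threshold p ~ 1/n. Asymptotically E[X] ~ (c³/6)·n^{3(1−α)} = (6³/6)·n^{1} → ∞; triangles are abundant w.h.p.

E[X] ≈ 4896.517986; in regime p = Θ(1/n^{2/3}) E[X] diverges (above the triangle threshold p ~ 1/n).


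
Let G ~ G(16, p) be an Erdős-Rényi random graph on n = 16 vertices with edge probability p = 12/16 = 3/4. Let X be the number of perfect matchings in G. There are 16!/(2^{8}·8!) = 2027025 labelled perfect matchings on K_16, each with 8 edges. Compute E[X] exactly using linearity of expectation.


K_16 has 16!/(2^{8}·8!) = 2027025 labelled perfect matchings.
For each such perfect matching H, let X_H = 1 if all 8 edges of H are present in G. Then P[X_H = 1] = p^{8} = (3/4)^{8} = 6561/65536.
Summing the indicators: E[X] = Σ_H E[X_H] = 2027025 · p^{8} = 2027025 · 6561/65536 = 13299311025/65536.
Numerically: E[X] ≈ 2.0293e+05.

E[X] = 2027025 · (3/4)^{8} = 13299311025/65536 ≈ 2.0293e+05.


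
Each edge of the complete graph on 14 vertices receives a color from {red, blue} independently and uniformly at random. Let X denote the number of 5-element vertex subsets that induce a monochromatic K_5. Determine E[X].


Let X = Σ_S X_S over the C(14, 5) = 2002 subsets S of size 5, where X_S = 1 if the K_5 on S is monochromatic.
For a fixed S, the K_5 on S has C(5, 2) = 10 edges. P[all 10 edges red] = (1/2)^10, and likewise for blue, so P[monochromatic] = 2·(1/2)^10 = 2^{1 − 10} = 1/512.
By linearity of expectation: E[X] = C(14, 5) · 2^{1 − 10} = 2002 · 1/512 = 1001/256.
Numerically: E[X] ≈ 3.91016.

E[X] = C(14,5)·2^(1−C(5,2)) = 1001/256 ≈ 3.91016.


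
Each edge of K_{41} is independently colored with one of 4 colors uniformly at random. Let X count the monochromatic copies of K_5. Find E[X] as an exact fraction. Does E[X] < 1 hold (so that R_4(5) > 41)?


E[X] = C(41, 5) · 4^{1 − 10} = 749398 · 4^{−9} = 749398/262144.
As a reduced fraction: E[X] = 374699/131072 ≈ 2.8587.
Is E[X] < 1? NO.
Since E[X] ≥ 1, the first-moment bound is inconclusive at n = 41; it does NOT by itself certify R_4(5) > 41.

E[X] = 374699/131072 ≈ 2.8587; E[X] ≥ 1; first-moment method inconclusive here.


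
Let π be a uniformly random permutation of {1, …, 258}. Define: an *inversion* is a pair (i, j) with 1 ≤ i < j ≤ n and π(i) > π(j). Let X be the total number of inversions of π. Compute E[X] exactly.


Write X = Σ X_I over the C(258, 2) = 33153 pairs i < j, with X_I the indicator of one inversion.
There are 33153 indicators.
For each fixed pair i < j, the values π(i) and π(j) are two distinct elements of {1, …, 258} in uniformly random order; by symmetry P[π(i) > π(j)] = 1/2.
By linearity: E[X] = 33153 · (1/2) = C(258, 2) · (1/2) = 33153/2 = 33153/2 ≈ 16576.500.

E[X] = 33153/2 = 16576.500.


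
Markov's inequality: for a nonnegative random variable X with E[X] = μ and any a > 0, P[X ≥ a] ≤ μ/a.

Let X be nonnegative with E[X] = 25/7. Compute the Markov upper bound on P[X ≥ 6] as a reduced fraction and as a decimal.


μ = E[X] = 25/7, a = 6.
Markov: P[X ≥ 6] ≤ μ/a = (25/7)/6 = 25/42.
Numerically: ≈ 0.595238.
(Since a = 6 > μ = 3.571429, the bound 25/42 is < 1 and informative.)

P[X ≥ 6] ≤ 25/42 ≈ 0.595238.


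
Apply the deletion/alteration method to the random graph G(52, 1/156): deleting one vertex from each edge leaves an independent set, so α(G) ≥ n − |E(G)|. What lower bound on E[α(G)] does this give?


E[|E(G)|] = C(52, 2)·p = 1326 · (1/156) = 17/2.
E[α(G)] ≥ n − E[|E(G)|] = 52 − 17/2 = 87/2.
Numerically: ≈ 43.500.
(This is only a lower bound; the true E[α(G)] may be larger.)

E[α(G)] ≥ 87/2 ≈ 43.500.


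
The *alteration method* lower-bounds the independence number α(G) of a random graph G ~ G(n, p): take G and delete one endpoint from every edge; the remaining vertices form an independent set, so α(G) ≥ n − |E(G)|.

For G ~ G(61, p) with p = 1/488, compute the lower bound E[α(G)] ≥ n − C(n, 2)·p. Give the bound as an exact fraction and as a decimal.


E[|E(G)|] = C(61, 2)·p = 1830 · (1/488) = 15/4.
E[α(G)] ≥ n − E[|E(G)|] = 61 − 15/4 = 229/4.
Numerically: ≈ 57.2500.
(This is only a lower bound; the true E[α(G)] may be larger.)

E[α(G)] ≥ 229/4 ≈ 57.2500.


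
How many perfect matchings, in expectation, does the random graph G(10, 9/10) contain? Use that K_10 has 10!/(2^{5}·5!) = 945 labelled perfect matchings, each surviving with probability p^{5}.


K_10 has 10!/(2^{5}·5!) = 945 labelled perfect matchings.
For each such perfect matching H, let X_H = 1 if all 5 edges of H are present in G. Then P[X_H = 1] = p^{5} = (9/10)^{5} = 59049/100000.
By linearity: E[X] = Σ_H E[X_H] = 945 · p^{5} = 945 · 59049/100000 = 11160261/20000.
Numerically: E[X] ≈ 558.01.

E[X] = 945 · (9/10)^{5} = 11160261/20000 ≈ 558.01.


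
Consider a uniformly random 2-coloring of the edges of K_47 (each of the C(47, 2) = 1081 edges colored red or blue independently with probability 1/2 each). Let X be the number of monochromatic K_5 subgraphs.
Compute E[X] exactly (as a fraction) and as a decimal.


Let X = Σ_S X_S over the C(47, 5) = 1533939 subsets S of size 5, where X_S = 1 if the K_5 on S is monochromatic.
For a fixed S, the K_5 on S has C(5, 2) = 10 edges. P[all 10 edges red] = (1/2)^10, and likewise for blue, so P[monochromatic] = 2·(1/2)^10 = 2^{1 − 10} = 1/512.
Summing: E[X] = C(47, 5) · 2^{1 − 10} = 1533939 · 1/512 = 1533939/512.
Numerically: E[X] ≈ 2995.97461.

E[X] = C(47,5)·2^(1−C(5,2)) = 1533939/512 ≈ 2995.97461.


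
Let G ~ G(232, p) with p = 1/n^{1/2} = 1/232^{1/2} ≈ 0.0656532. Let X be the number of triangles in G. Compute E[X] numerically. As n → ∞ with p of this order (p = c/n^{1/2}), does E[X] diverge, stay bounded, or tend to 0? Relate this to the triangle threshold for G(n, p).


Number of potential triangles: C(232, 3) = 2054360.
Each occurs with probability p³ ≈ (0.0656532)³ ≈ 2.82988002e-04.
By linearity: E[X] = C(232, 3)·p³ ≈ 2054360 · 2.82988002e-04 ≈ 581.359231.
Since α = 1/2 < 1, p = c/n^{1/2} ≫ 1/n is above the triangle threshold p ~ 1/n. Asymptotically E[X] ~ (c³/6)·n^{3(1−α)} = (1³/6)·n^{1.5} → ∞; triangles are abundant w.h.p.

E[X] ≈ 581.359231; in regime p = Θ(1/n^{1/2}) E[X] diverges (above the triangle threshold p ~ 1/n).


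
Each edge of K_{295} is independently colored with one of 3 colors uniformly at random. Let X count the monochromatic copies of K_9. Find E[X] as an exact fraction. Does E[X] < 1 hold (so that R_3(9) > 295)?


E[X] = C(295, 9) · 3^{1 − 36} = 41221140106119260 · 3^{−35} = 41221140106119260/50031545098999707.
As a reduced fraction: E[X] = 41221140106119260/50031545098999707 ≈ 0.824.
Is E[X] < 1? YES.
Since E[X] < 1, there exists a 3-coloring of K_{295} with no monochromatic K_9; hence R_3(9) > 295.

E[X] = 41221140106119260/50031545098999707 ≈ 0.824; E[X] < 1, so R_3(9) > 295.


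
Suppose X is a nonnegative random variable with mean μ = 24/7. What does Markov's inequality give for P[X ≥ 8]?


μ = E[X] = 24/7, a = 8.
Markov: P[X ≥ 8] ≤ μ/a = (24/7)/8 = 3/7.
Numerically: ≈ 0.428571.
(Since a = 8 > μ = 3.428571, the bound 3/7 is < 1 and informative.)

P[X ≥ 8] ≤ 3/7 ≈ 0.428571.


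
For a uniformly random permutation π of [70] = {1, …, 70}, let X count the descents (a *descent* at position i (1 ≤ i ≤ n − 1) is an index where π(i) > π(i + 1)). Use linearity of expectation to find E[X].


Write X = Σ X_I over i = 1, …, 69, with X_I the indicator of one descent.
There are 69 indicators.
For each fixed i, the pair (π(i), π(i+1)) is a uniformly random ordered pair of distinct values from {1, …, 70}; by symmetry P[π(i) > π(i+1)] = 1/2.
By linearity: E[X] = 69 · (1/2) = (70 − 1) · (1/2) = 69/2 ≈ 34.50000.

E[X] = 69/2 = 34.50000.


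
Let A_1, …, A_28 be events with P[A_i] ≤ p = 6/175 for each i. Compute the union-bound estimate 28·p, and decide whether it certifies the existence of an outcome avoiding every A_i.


Union bound: P[∪_{i=1}^{28} A_i] ≤ Σ_i P[A_i] ≤ 28·p = 28·(6/175) = 24/25.
Numerically: 24/25 ≈ 0.960.
Is 24/25 < 1? YES.
Since P[∪ A_i] ≤ 24/25 < 1, the complement has P[∩ A_i^c] ≥ 1 − 24/25 = 1/25 > 0, so some outcome avoids every A_i.

28·p = 24/25 ≈ 0.960; existence CERTIFIED by the union bound.


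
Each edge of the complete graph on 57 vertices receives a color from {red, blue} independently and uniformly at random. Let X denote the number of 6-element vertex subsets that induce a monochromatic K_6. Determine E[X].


Let X = Σ_S X_S over the C(57, 6) = 36288252 subsets S of size 6, where X_S = 1 if the K_6 on S is monochromatic.
For a fixed S, the K_6 on S has C(6, 2) = 15 edges. P[all 15 edges red] = (1/2)^15, and likewise for blue, so P[monochromatic] = 2·(1/2)^15 = 2^{1 − 15} = 1/16384.
Summing: E[X] = C(57, 6) · 2^{1 − 15} = 36288252 · 1/16384 = 9072063/4096.
Numerically: E[X] ≈ 2214.859131.

E[X] = C(57,6)·2^(1−C(6,2)) = 9072063/4096 ≈ 2214.859131.


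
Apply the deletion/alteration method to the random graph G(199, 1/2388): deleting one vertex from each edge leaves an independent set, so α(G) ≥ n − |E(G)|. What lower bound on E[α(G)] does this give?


E[|E(G)|] = C(199, 2)·p = 19701 · (1/2388) = 33/4.
E[α(G)] ≥ n − E[|E(G)|] = 199 − 33/4 = 763/4.
Numerically: ≈ 190.75000.
(This is only a lower bound; the true E[α(G)] may be larger.)

E[α(G)] ≥ 763/4 ≈ 190.75000.


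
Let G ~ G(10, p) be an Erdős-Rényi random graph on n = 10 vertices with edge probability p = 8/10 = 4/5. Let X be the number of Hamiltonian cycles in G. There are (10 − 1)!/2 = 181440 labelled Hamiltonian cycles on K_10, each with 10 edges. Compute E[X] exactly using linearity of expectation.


K_10 has (10 − 1)!/2 = 181440 labelled Hamiltonian cycles.
For each such Hamiltonian cycle H, let X_H = 1 if all 10 edges of H are present in G. Then P[X_H = 1] = p^{10} = (4/5)^{10} = 1048576/9765625.
By linearity of expectation: E[X] = Σ_H E[X_H] = 181440 · p^{10} = 181440 · 1048576/9765625 = 38050725888/1953125.
Numerically: E[X] ≈ 19482.

E[X] = 181440 · (4/5)^{10} = 38050725888/1953125 ≈ 19482.


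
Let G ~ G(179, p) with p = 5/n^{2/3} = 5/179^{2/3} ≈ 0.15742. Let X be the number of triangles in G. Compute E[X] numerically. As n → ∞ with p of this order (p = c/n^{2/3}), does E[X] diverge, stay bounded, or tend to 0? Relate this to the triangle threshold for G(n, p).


Number of potential triangles: C(179, 3) = 939929.
Each occurs with probability p³ ≈ (0.15742)³ ≈ 3.9012515e-03.
By linearity: E[X] = C(179, 3)·p³ ≈ 939929 · 3.9012515e-03 ≈ 3666.89944.
Since α = 2/3 < 1, p = c/n^{2/3} ≫ 1/n is above the triangle threshold p ~ 1/n. Asymptotically E[X] ~ (c³/6)·n^{3(1−α)} = (5³/6)·n^{1} → ∞; triangles are abundant w.h.p.

E[X] ≈ 3666.89944; in regime p = Θ(1/n^{2/3}) E[X] diverges (above the triangle threshold p ~ 1/n).


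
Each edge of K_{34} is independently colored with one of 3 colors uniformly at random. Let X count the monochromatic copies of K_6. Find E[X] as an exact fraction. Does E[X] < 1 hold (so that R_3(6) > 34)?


E[X] = C(34, 6) · 3^{1 − 15} = 1344904 · 3^{−14} = 1344904/4782969.
As a reduced fraction: E[X] = 1344904/4782969 ≈ 0.28119.
Is E[X] < 1? YES.
Since E[X] < 1, there exists a 3-coloring of K_{34} with no monochromatic K_6; hence R_3(6) > 34.

E[X] = 1344904/4782969 ≈ 0.28119; E[X] < 1, so R_3(6) > 34.


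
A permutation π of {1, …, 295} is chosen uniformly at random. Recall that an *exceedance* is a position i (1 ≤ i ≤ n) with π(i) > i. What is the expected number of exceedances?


Write X = Σ_{i=1}^{295} X_i, where X_i = 1_{π(i) > i}.
For each fixed i, π(i) is uniform over {1, …, 295} (marginal of a uniform permutation), so P[π(i) > i] = (n − i)/n. Summing: Σ_{i=1}^{295} (n − i)/n = (0 + 1 + … + 294)/295 = 295(295 − 1)/(2·295) = (295 − 1)/2.
Hence E[X] = Σ_{i=1}^{295} (295 − i)/295 = 147 ≈ 147.000.

E[X] = 147 = 147.000.


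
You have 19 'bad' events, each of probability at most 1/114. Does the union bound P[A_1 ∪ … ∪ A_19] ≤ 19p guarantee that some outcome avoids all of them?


Union bound: P[∪_{i=1}^{19} A_i] ≤ Σ_i P[A_i] ≤ 19·p = 19·(1/114) = 1/6.
Numerically: 1/6 ≈ 0.166667.
Is 1/6 < 1? YES.
Since P[∪ A_i] ≤ 1/6 < 1, the complement has P[∩ A_i^c] ≥ 1 − 1/6 = 5/6 > 0, so some outcome avoids every A_i.

19·p = 1/6 ≈ 0.166667; existence CERTIFIED by the union bound.


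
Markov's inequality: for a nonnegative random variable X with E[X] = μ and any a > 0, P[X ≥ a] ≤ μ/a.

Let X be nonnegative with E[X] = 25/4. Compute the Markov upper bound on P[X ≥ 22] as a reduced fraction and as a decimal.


μ = E[X] = 25/4, a = 22.
Markov: P[X ≥ 22] ≤ μ/a = (25/4)/22 = 25/88.
Numerically: ≈ 0.28409.
(Since a = 22 > μ = 6.25000, the bound 25/88 is < 1 and informative.)

P[X ≥ 22] ≤ 25/88 ≈ 0.28409.


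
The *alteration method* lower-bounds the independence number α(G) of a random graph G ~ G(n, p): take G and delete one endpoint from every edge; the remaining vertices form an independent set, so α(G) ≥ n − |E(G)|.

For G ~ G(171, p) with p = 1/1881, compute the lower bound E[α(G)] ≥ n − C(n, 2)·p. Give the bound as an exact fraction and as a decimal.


E[|E(G)|] = C(171, 2)·p = 14535 · (1/1881) = 85/11.
E[α(G)] ≥ n − E[|E(G)|] = 171 − 85/11 = 1796/11.
Numerically: ≈ 163.27273.
(This is only a lower bound; the true E[α(G)] may be larger.)

E[α(G)] ≥ 1796/11 ≈ 163.27273.


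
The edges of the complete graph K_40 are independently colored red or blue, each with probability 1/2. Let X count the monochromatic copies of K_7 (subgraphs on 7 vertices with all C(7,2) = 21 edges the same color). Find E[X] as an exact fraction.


Let X = Σ_S X_S over the C(40, 7) = 18643560 subsets S of size 7, where X_S = 1 if the K_7 on S is monochromatic.
For a fixed S, the K_7 on S has C(7, 2) = 21 edges. P[all 21 edges red] = (1/2)^21, and likewise for blue, so P[monochromatic] = 2·(1/2)^21 = 2^{1 − 21} = 1/1048576.
Summing: E[X] = C(40, 7) · 2^{1 − 21} = 18643560 · 1/1048576 = 2330445/131072.
Numerically: E[X] ≈ 17.780.

E[X] = C(40,7)·2^(1−C(7,2)) = 2330445/131072 ≈ 17.780.


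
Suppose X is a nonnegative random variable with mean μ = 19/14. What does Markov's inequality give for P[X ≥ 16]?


μ = E[X] = 19/14, a = 16.
Markov: P[X ≥ 16] ≤ μ/a = (19/14)/16 = 19/224.
Numerically: ≈ 0.0848.
(Since a = 16 > μ = 1.3571, the bound 19/224 is < 1 and informative.)

P[X ≥ 16] ≤ 19/224 ≈ 0.0848.


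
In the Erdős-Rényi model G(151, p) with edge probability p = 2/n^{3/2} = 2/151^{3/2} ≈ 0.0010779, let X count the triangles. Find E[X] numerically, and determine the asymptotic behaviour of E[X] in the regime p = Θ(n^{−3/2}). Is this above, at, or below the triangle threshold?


Number of potential triangles: C(151, 3) = 562475.
Each occurs with probability p³ ≈ (0.0010779)³ ≈ 1.2522577e-09.
By linearity: E[X] = C(151, 3)·p³ ≈ 562475 · 1.2522577e-09 ≈ 0.00070.
Since α = 3/2 > 1, p = c/n^{3/2} = o(1/n) is below the triangle threshold p ~ 1/n. Asymptotically E[X] ~ (c³/6)·n^{3(1−α)} = (2³/6)·n^{-1.5} → 0, so by Markov's inequality G has no triangles w.h.p.

E[X] ≈ 0.00070; in regime p = Θ(1/n^{3/2}) E[X] tends to 0 (below the triangle threshold p ~ 1/n).


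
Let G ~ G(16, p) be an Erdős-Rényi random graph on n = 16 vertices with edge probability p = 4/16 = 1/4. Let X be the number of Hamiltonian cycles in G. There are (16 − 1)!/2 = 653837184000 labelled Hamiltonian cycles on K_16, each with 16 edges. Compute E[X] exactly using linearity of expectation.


K_16 has (16 − 1)!/2 = 653837184000 labelled Hamiltonian cycles.
For each such Hamiltonian cycle H, let X_H = 1 if all 16 edges of H are present in G. Then P[X_H = 1] = p^{16} = (1/4)^{16} = 1/4294967296.
By linearity: E[X] = Σ_H E[X_H] = 653837184000 · p^{16} = 653837184000 · 1/4294967296 = 638512875/4194304.
Numerically: E[X] ≈ 152.2.

E[X] = 653837184000 · (1/4)^{16} = 638512875/4194304 ≈ 152.2.


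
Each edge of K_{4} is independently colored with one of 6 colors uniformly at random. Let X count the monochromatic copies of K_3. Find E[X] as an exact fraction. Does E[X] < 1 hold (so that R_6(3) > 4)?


E[X] = C(4, 3) · 6^{1 − 3} = 4 · 6^{−2} = 4/36.
As a reduced fraction: E[X] = 1/9 ≈ 0.11111.
Is E[X] < 1? YES.
Since E[X] < 1, there exists a 6-coloring of K_{4} with no monochromatic K_3; hence R_6(3) > 4.

E[X] = 1/9 ≈ 0.11111; E[X] < 1, so R_6(3) > 4.


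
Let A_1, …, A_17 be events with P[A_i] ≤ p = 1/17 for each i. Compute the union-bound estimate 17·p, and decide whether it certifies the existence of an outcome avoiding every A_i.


Union bound: P[∪_{i=1}^{17} A_i] ≤ Σ_i P[A_i] ≤ 17·p = 17·(1/17) = 1.
Numerically: 1 ≈ 1.0000000.
Is 1 < 1? NO.
Since the bound 1 is ≥ 1, the union bound is uninformative here; it does NOT by itself certify existence.

17·p = 1 ≈ 1.0000000; existence NOT certified by the union bound.


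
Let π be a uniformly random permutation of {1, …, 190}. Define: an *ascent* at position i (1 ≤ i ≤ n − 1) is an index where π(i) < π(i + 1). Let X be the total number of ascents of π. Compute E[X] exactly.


Write X = Σ X_I over i = 1, …, 189, with X_I the indicator of one ascent.
There are 189 indicators.
For each fixed i, the pair (π(i), π(i+1)) is a uniformly random ordered pair of distinct values from {1, …, 190}; by symmetry P[π(i) < π(i+1)] = 1/2.
By linearity: E[X] = 189 · (1/2) = (190 − 1) · (1/2) = 189/2 ≈ 94.500000.

E[X] = 189/2 = 94.500000.


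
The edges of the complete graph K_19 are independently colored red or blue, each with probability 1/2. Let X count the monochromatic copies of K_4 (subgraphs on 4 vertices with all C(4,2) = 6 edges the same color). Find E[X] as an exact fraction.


Let X = Σ_S X_S over the C(19, 4) = 3876 subsets S of size 4, where X_S = 1 if the K_4 on S is monochromatic.
For a fixed S, the K_4 on S has C(4, 2) = 6 edges. P[all 6 edges red] = (1/2)^6, and likewise for blue, so P[monochromatic] = 2·(1/2)^6 = 2^{1 − 6} = 1/32.
Summing: E[X] = C(19, 4) · 2^{1 − 6} = 3876 · 1/32 = 969/8.
Numerically: E[X] ≈ 121.1250.

E[X] = C(19,4)·2^(1−C(4,2)) = 969/8 ≈ 121.1250.


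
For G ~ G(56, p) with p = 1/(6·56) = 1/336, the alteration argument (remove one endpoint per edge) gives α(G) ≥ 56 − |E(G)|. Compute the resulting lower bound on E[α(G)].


E[|E(G)|] = C(56, 2)·p = 1540 · (1/336) = 55/12.
E[α(G)] ≥ n − E[|E(G)|] = 56 − 55/12 = 617/12.
Numerically: ≈ 51.4167.
(This is only a lower bound; the true E[α(G)] may be larger.)

E[α(G)] ≥ 617/12 ≈ 51.4167.


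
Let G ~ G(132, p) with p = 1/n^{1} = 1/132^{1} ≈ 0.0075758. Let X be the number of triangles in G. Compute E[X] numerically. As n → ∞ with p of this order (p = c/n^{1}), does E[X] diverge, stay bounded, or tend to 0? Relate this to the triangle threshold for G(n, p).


Number of potential triangles: C(132, 3) = 374660.
Each occurs with probability p³ ≈ (0.0075758)³ ≈ 4.3478866e-07.
By linearity: E[X] = C(132, 3)·p³ ≈ 374660 · 4.3478866e-07 ≈ 0.16290.
Here α = 1, so p = 1/n is exactly at the triangle threshold p ~ 1/n. Asymptotically E[X] → c³/6 = 1³/6 = 1/6 ≈ 0.16667, a bounded constant. In this regime the triangle count is asymptotically Poisson(c³/6).

E[X] ≈ 0.16290; in regime p = Θ(1/n^{1}) E[X] stays bounded (at the triangle threshold p ~ 1/n).


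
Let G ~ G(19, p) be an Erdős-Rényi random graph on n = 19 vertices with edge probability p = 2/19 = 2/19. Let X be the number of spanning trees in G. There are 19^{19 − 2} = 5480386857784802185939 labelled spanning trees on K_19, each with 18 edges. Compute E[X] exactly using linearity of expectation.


K_19 has 19^{19 − 2} = 5480386857784802185939 labelled spanning trees.
For each such spanning tree H, let X_H = 1 if all 18 edges of H are present in G. Then P[X_H = 1] = p^{18} = (2/19)^{18} = 262144/104127350297911241532841.
By linearity: E[X] = Σ_H E[X_H] = 5480386857784802185939 · p^{18} = 5480386857784802185939 · 262144/104127350297911241532841 = 262144/19.
Numerically: E[X] ≈ 1.38e+04.

E[X] = 5480386857784802185939 · (2/19)^{18} = 262144/19 ≈ 1.38e+04.
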